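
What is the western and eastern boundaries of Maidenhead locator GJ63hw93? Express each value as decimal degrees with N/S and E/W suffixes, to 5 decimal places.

47.34167° W, 47.33333° W

Field G=6, J=9: +6·20° lon, +9·10° lat → SW at lon -60°, lat 0°.
Square 6, 3: +6·2° lon, +3·1° lat → SW at lon -48°, lat 3°.
Subsquare h=7, w=22: +7·0.0833333° lon, +22·0.0416667° lat → SW at lon -47.4167°, lat 3.91667°.
Extended square 9, 3: +9·0.00833333° lon, +3·0.00416667° lat → SW at lon -47.3417°, lat 3.92917°.
Cell spans 0.00833333° lon × 0.00416667° lat.
west 47.34167° W, east 47.33333° W.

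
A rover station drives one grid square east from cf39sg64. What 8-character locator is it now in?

CF39sg74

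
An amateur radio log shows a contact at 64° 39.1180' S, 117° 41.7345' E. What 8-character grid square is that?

Add 180° to longitude and 90° to latitude: 297.69558, 25.34803.
Field: 297.69558/20 → 14 → O, 25.34803/10 → 2 → C; chars OC.
Square: 17.69558/2 → 8, 5.34803/1 → 5; chars 85.
Subsquare: 1.69558/0.0833333 → 20 → u, 0.34803/0.0416667 → 8 → i; chars ui.
Extended square: 0.02891/0.00833333 → 3, 0.01470/0.00416667 → 3; chars 33.

OC85ui33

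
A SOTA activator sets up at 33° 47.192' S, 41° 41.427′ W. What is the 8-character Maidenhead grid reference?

GF96df71

Offset from 180°W / 90°S: lon 138.30955°, lat 56.21347°.
Field: 138.30955/20 → 6 → G, 56.21347/10 → 5 → F; chars GF.
Square: 18.30955/2 → 9, 6.21347/1 → 6; chars 96.
Subsquare: 0.30955/0.0833333 → 3 → d, 0.21347/0.0416667 → 5 → f; chars df.
Extended square: 0.05955/0.00833333 → 7, 0.00513/0.00416667 → 1; chars 71.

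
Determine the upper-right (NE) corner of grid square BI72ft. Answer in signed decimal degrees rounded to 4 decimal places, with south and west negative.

-7.1667, -145.5000

Field B=1, I=8: +1·20° lon, +8·10° lat → SW at lon -160°, lat -10°.
Square 7, 2: +7·2° lon, +2·1° lat → SW at lon -146°, lat -8°.
Subsquare f=5, t=19: +5·0.0833333° lon, +19·0.0416667° lat → SW at lon -145.583°, lat -7.20833°.
Cell spans 0.0833333° lon × 0.0416667° lat. NE corner is SW corner plus one full cell.
latitude -7.1667, longitude -145.5000.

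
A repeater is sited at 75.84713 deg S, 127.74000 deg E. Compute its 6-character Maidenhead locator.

Shift to the Maidenhead origin (180°W, 90°S): lon 307.7400, lat 14.1529.
Field: 307.7400/20 → 15 → P, 14.1529/10 → 1 → B; chars PB.
Square: 7.7400/2 → 3, 4.1529/1 → 4; chars 34.
Subsquare: 1.7400/0.0833333 → 20 → u, 0.1529/0.0416667 → 3 → d; chars ud.

PB34ud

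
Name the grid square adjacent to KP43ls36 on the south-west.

Longitude extended square 3; −1 → 2.
Latitude extended square 6; −1 → 5.

KP43ls25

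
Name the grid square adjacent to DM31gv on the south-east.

Longitude subsquare g = 6; +1 → 7 = h.
Latitude subsquare v = 21; −1 → 20 = u.

DM31hu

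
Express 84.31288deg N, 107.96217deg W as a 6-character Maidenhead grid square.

DR64ah

Offset from 180°W / 90°S: lon 72.0378°, lat 174.3129°.
Field: lon ⌊72.0378/20⌋ = 3 → D; lat ⌊174.3129/10⌋ = 17 → R.
Square: lon ⌊12.0378/2⌋ = 6; lat ⌊4.3129/1⌋ = 4.
Subsquare: lon ⌊0.0378/0.0833333⌋ = 0 → a; lat ⌊0.3129/0.0416667⌋ = 7 → h.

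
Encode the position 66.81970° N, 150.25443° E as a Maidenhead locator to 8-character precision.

QP56dt06

Offset from 180°W / 90°S: lon 330.25443°, lat 156.81970°.
Field: lon ⌊330.25443/20⌋ = 16 → Q; lat ⌊156.81970/10⌋ = 15 → P.
Square: lon ⌊10.25443/2⌋ = 5; lat ⌊6.81970/1⌋ = 6.
Subsquare: lon ⌊0.25443/0.0833333⌋ = 3 → d; lat ⌊0.81970/0.0416667⌋ = 19 → t.
Extended square: lon ⌊0.00443/0.00833333⌋ = 0; lat ⌊0.02803/0.00416667⌋ = 6.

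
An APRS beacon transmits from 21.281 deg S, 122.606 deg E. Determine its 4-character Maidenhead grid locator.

PG18

Add 180° to longitude and 90° to latitude: 302.61, 68.72.
Field: 302.61/20 → 15 → P, 68.72/10 → 6 → G; chars PG.
Square: 2.61/2 → 1, 8.72/1 → 8; chars 18.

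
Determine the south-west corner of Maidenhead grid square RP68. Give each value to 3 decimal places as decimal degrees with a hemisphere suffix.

Field R=17, P=15: +17·20° lon, +15·10° lat → SW at lon 160°, lat 60°.
Square 6, 8: +6·2° lon, +8·1° lat → SW at lon 172°, lat 68°.
latitude 68.000° N, longitude 172.000° E.

68.000° N, 172.000° E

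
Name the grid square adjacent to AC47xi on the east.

AC57ai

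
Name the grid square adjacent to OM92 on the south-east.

PM01

Longitude square 9; +1 → 10, wraps to 0, carry into field.
Longitude field O = 14; +1 → 15 = P.
Latitude square 2; −1 → 1.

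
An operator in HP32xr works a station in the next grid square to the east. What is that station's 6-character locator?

HP42ar

Longitude subsquare x = 23; +1 → 24, wraps to 0 = a, carry into square.
Longitude square 3; +1 → 4.
The latitude characters are unchanged.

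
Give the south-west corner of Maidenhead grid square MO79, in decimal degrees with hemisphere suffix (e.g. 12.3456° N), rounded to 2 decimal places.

59.00° N, 74.00° E

Field M=12, O=14: +12·20° lon, +14·10° lat → SW at lon 60°, lat 50°.
Square 7, 9: +7·2° lon, +9·1° lat → SW at lon 74°, lat 59°.
latitude 59.00° N, longitude 74.00° E.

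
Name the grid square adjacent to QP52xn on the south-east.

QP62am

Longitude subsquare x = 23; +1 → 24, wraps to 0 = a, carry into square.
Longitude square 5; +1 → 6.
Latitude subsquare n = 13; −1 → 12 = m.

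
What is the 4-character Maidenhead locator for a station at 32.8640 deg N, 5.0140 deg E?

Add 180° to longitude and 90° to latitude: 185.01, 122.86.
Field (20°×10°, letters A–R): 185.01/20 → 9 → J, 122.86/10 → 12 → M; chars JM.
Square (2°×1°, digits 0–9): 5.01/2 → 2, 2.86/1 → 2; chars 22.

JM22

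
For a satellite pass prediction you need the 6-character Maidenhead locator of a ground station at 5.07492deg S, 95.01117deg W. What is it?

Add 180° to longitude and 90° to latitude: 84.9888, 84.9251.
Field: lon ⌊84.9888/20⌋ = 4 → E; lat ⌊84.9251/10⌋ = 8 → I.
Square: lon ⌊4.9888/2⌋ = 2; lat ⌊4.9251/1⌋ = 4.
Subsquare: lon ⌊0.9888/0.0833333⌋ = 11 → l; lat ⌊0.9251/0.0416667⌋ = 22 → w.

EI24lw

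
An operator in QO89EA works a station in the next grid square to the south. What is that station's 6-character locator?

QO88ex

Latitude subsquare a = 0; −1 → -1, wraps to 23 = x, carry into square.
Latitude square 9; −1 → 8.
The longitude characters are unchanged.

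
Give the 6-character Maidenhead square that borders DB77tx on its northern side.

DB78ta

Latitude subsquare x = 23; +1 → 24, wraps to 0 = a, carry into square.
Latitude square 7; +1 → 8.
The longitude characters are unchanged.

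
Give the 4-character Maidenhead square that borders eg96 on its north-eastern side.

FG07

Longitude square 9; +1 → 10, wraps to 0, carry into field.
Longitude field E = 4; +1 → 5 = F.
Latitude square 6; +1 → 7.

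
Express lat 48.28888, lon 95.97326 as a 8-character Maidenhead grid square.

Shift to the Maidenhead origin (180°W, 90°S): lon 275.97326, lat 138.28888.
Field: 275.97326/20 → 13 → N, 138.28888/10 → 13 → N; chars NN.
Square: 15.97326/2 → 7, 8.28888/1 → 8; chars 78.
Subsquare: 1.97326/0.0833333 → 23 → x, 0.28888/0.0416667 → 6 → g; chars xg.
Extended square: 0.05659/0.00833333 → 6, 0.03888/0.00416667 → 9; chars 69.

NN78xg69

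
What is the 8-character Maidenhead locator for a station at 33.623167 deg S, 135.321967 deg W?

Add 180° to longitude and 90° to latitude: 44.67803, 56.37683.
Field: 44.67803/20 → 2 → C, 56.37683/10 → 5 → F; chars CF.
Square: 4.67803/2 → 2, 6.37683/1 → 6; chars 26.
Subsquare: 0.67803/0.0833333 → 8 → i, 0.37683/0.0416667 → 9 → j; chars ij.
Extended square: 0.01137/0.00833333 → 1, 0.00183/0.00416667 → 0; chars 10.

CF26ij10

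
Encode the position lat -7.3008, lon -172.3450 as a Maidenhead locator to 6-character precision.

Offset from 180°W / 90°S: lon 7.6550°, lat 82.6992°.
Field: 7.6550/20 → 0 → A, 82.6992/10 → 8 → I; chars AI.
Square: 7.6550/2 → 3, 2.6992/1 → 2; chars 32.
Subsquare: 1.6550/0.0833333 → 19 → t, 0.6992/0.0416667 → 16 → q; chars tq.

AI32tq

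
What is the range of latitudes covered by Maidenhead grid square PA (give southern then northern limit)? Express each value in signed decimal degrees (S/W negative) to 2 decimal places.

-90.00, -80.00

Field P=15, A=0: +15·20° lon, +0·10° lat → SW at lon 120°, lat -90°.
Cell spans 20° lon × 10° lat.
south -90.00, north -80.00.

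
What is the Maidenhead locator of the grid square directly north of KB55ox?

KB56oa

Latitude subsquare x = 23; +1 → 24, wraps to 0 = a, carry into square.
Latitude square 5; +1 → 6.
The longitude characters are unchanged.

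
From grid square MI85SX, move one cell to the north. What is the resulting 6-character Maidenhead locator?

MI86sa

Latitude subsquare x = 23; +1 → 24, wraps to 0 = a, carry into square.
Latitude square 5; +1 → 6.
The longitude characters are unchanged.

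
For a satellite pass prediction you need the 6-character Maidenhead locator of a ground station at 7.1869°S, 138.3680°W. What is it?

CI02tt

Shift to the Maidenhead origin (180°W, 90°S): lon 41.6320, lat 82.8131.
Field: lon ⌊41.6320/20⌋ = 2 → C; lat ⌊82.8131/10⌋ = 8 → I.
Square: lon ⌊1.6320/2⌋ = 0; lat ⌊2.8131/1⌋ = 2.
Subsquare: lon ⌊1.6320/0.0833333⌋ = 19 → t; lat ⌊0.8131/0.0416667⌋ = 19 → t.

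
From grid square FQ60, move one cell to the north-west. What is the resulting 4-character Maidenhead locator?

FQ51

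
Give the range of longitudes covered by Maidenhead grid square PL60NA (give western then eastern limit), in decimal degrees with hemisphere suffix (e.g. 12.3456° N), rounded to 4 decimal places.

Field P=15, L=11: +15·20° lon, +11·10° lat → SW at lon 120°, lat 20°.
Square 6, 0: +6·2° lon, +0·1° lat → SW at lon 132°, lat 20°.
Subsquare n=13, a=0: +13·0.0833333° lon, +0·0.0416667° lat → SW at lon 133.083°, lat 20°.
Cell spans 0.0833333° lon × 0.0416667° lat.
west 133.0833° E, east 133.1667° E.

133.0833° E, 133.1667° E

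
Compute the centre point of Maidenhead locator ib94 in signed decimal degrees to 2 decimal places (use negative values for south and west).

Field I=8, B=1: +8·20° lon, +1·10° lat → SW at lon -20°, lat -80°.
Square 9, 4: +9·2° lon, +4·1° lat → SW at lon -2°, lat -76°.
Cell spans 2° lon × 1° lat. Centre is SW corner plus half of each.
latitude -75.50, longitude -1.00.

-75.50, -1.00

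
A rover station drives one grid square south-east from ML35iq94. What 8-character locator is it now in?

ML35jq03

Longitude extended square 9; +1 → 10, wraps to 0, carry into subsquare.
Longitude subsquare i = 8; +1 → 9 = j.
Latitude extended square 4; −1 → 3.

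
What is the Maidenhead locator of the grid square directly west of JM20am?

Longitude subsquare a = 0; −1 → -1, wraps to 23 = x, carry into square.
Longitude square 2; −1 → 1.
The latitude characters are unchanged.

JM10xm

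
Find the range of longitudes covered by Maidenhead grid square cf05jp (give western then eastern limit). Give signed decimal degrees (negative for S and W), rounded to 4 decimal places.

-139.2500, -139.1667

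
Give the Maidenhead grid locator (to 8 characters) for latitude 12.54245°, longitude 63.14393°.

MK12nn70

Add 180° to longitude and 90° to latitude: 243.14393, 102.54245.
Field (20°×10°, letters A–R): 243.14393/20 → 12 → M, 102.54245/10 → 10 → K; chars MK.
Square (2°×1°, digits 0–9): 3.14393/2 → 1, 2.54245/1 → 2; chars 12.
Subsquare (5′×2.5′, letters a–x): 1.14393/0.0833333 → 13 → n, 0.54245/0.0416667 → 13 → n; chars nn.
Extended square (30″×15″, digits 0–9): 0.06060/0.00833333 → 7, 0.00078/0.00416667 → 0; chars 70.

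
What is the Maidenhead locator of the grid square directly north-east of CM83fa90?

CM83ga01

Longitude extended square 9; +1 → 10, wraps to 0, carry into subsquare.
Longitude subsquare f = 5; +1 → 6 = g.
Latitude extended square 0; +1 → 1.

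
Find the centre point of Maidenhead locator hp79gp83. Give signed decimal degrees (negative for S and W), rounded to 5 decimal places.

Field H=7, P=15: +7·20° lon, +15·10° lat → SW at lon -40°, lat 60°.
Square 7, 9: +7·2° lon, +9·1° lat → SW at lon -26°, lat 69°.
Subsquare g=6, p=15: +6·0.0833333° lon, +15·0.0416667° lat → SW at lon -25.5°, lat 69.625°.
Extended square 8, 3: +8·0.00833333° lon, +3·0.00416667° lat → SW at lon -25.4333°, lat 69.6375°.
Cell spans 0.00833333° lon × 0.00416667° lat. Centre is SW corner plus half of each.
latitude 69.63958, longitude -25.42917.

69.63958, -25.42917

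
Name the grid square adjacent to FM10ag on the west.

FM00xg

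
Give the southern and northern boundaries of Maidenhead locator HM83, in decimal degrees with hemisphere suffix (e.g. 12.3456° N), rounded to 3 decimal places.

33.000° N, 34.000° N

Field H=7, M=12: +7·20° lon, +12·10° lat → SW at lon -40°, lat 30°.
Square 8, 3: +8·2° lon, +3·1° lat → SW at lon -24°, lat 33°.
Cell spans 2° lon × 1° lat.
south 33.000° N, north 34.000° N.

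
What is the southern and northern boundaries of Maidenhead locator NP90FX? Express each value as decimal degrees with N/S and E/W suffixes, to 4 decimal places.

60.9583° N, 61.0000° N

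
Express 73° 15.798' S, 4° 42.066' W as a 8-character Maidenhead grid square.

IB76pr56

Shift to the Maidenhead origin (180°W, 90°S): lon 175.29890, lat 16.73670.
Field (20°×10°, letters A–R): 175.29890/20 → 8 → I, 16.73670/10 → 1 → B; chars IB.
Square (2°×1°, digits 0–9): 15.29890/2 → 7, 6.73670/1 → 6; chars 76.
Subsquare (5′×2.5′, letters a–x): 1.29890/0.0833333 → 15 → p, 0.73670/0.0416667 → 17 → r; chars pr.
Extended square (30″×15″, digits 0–9): 0.04890/0.00833333 → 5, 0.02837/0.00416667 → 6; chars 56.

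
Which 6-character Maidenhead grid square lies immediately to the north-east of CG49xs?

CG59at

Longitude subsquare x = 23; +1 → 24, wraps to 0 = a, carry into square.
Longitude square 4; +1 → 5.
Latitude subsquare s = 18; +1 → 19 = t.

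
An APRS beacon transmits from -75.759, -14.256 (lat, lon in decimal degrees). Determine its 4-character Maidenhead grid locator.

IB24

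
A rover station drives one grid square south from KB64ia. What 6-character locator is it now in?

KB63ix

Latitude subsquare a = 0; −1 → -1, wraps to 23 = x, carry into square.
Latitude square 4; −1 → 3.
The longitude characters are unchanged.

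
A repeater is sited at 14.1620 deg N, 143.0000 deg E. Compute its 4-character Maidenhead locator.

Offset from 180°W / 90°S: lon 323.00°, lat 104.16°.
Field: lon ⌊323.00/20⌋ = 16 → Q; lat ⌊104.16/10⌋ = 10 → K.
Square: lon ⌊3.00/2⌋ = 1; lat ⌊4.16/1⌋ = 4.

QK14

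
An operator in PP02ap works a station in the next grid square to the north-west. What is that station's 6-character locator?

Longitude subsquare a = 0; −1 → -1, wraps to 23 = x, carry into square.
Longitude square 0; −1 → -1, wraps to 9, carry into field.
Longitude field P = 15; −1 → 14 = O.
Latitude subsquare p = 15; +1 → 16 = q.

OP92xq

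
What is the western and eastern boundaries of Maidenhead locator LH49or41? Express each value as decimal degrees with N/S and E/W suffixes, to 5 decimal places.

49.20000° E, 49.20833° E

Field L=11, H=7: +11·20° lon, +7·10° lat → SW at lon 40°, lat -20°.
Square 4, 9: +4·2° lon, +9·1° lat → SW at lon 48°, lat -11°.
Subsquare o=14, r=17: +14·0.0833333° lon, +17·0.0416667° lat → SW at lon 49.1667°, lat -10.2917°.
Extended square 4, 1: +4·0.00833333° lon, +1·0.00416667° lat → SW at lon 49.2°, lat -10.2875°.
Cell spans 0.00833333° lon × 0.00416667° lat.
west 49.20000° E, east 49.20833° E.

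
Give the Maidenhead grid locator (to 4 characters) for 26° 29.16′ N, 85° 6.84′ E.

Shift to the Maidenhead origin (180°W, 90°S): lon 265.11, lat 116.49.
Field: 265.11/20 → 13 → N, 116.49/10 → 11 → L; chars NL.
Square: 5.11/2 → 2, 6.49/1 → 6; chars 26.

NL26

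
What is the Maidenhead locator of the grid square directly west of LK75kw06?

LK75jw96

Longitude extended square 0; −1 → -1, wraps to 9, carry into subsquare.
Longitude subsquare k = 10; −1 → 9 = j.
The latitude characters are unchanged.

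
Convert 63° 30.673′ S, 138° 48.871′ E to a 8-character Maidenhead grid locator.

Shift to the Maidenhead origin (180°W, 90°S): lon 318.81452, lat 26.48878.
Field (20°×10°, letters A–R): lon ⌊318.81452/20⌋ = 15 → P; lat ⌊26.48878/10⌋ = 2 → C.
Square (2°×1°, digits 0–9): lon ⌊18.81452/2⌋ = 9; lat ⌊6.48878/1⌋ = 6.
Subsquare (5′×2.5′, letters a–x): lon ⌊0.81452/0.0833333⌋ = 9 → j; lat ⌊0.48878/0.0416667⌋ = 11 → l.
Extended square (30″×15″, digits 0–9): lon ⌊0.06452/0.00833333⌋ = 7; lat ⌊0.03045/0.00416667⌋ = 7.

PC96jl77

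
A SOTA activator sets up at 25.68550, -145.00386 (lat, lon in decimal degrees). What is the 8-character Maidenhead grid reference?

BL75lq94

Add 180° to longitude and 90° to latitude: 34.99614, 115.68550.
Field (20°×10°, letters A–R): lon ⌊34.99614/20⌋ = 1 → B; lat ⌊115.68550/10⌋ = 11 → L.
Square (2°×1°, digits 0–9): lon ⌊14.99614/2⌋ = 7; lat ⌊5.68550/1⌋ = 5.
Subsquare (5′×2.5′, letters a–x): lon ⌊0.99614/0.0833333⌋ = 11 → l; lat ⌊0.68550/0.0416667⌋ = 16 → q.
Extended square (30″×15″, digits 0–9): lon ⌊0.07947/0.00833333⌋ = 9; lat ⌊0.01883/0.00416667⌋ = 4.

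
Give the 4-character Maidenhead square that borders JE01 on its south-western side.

Longitude square 0; −1 → -1, wraps to 9, carry into field.
Longitude field J = 9; −1 → 8 = I.
Latitude square 1; −1 → 0.

IE90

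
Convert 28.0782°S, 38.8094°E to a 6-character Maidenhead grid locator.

KG91jw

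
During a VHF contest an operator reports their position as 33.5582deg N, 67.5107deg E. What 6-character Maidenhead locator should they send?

Offset from 180°W / 90°S: lon 247.5107°, lat 123.5582°.
Field (20°×10°, letters A–R): lon ⌊247.5107/20⌋ = 12 → M; lat ⌊123.5582/10⌋ = 12 → M.
Square (2°×1°, digits 0–9): lon ⌊7.5107/2⌋ = 3; lat ⌊3.5582/1⌋ = 3.
Subsquare (5′×2.5′, letters a–x): lon ⌊1.5107/0.0833333⌋ = 18 → s; lat ⌊0.5582/0.0416667⌋ = 13 → n.

MM33sn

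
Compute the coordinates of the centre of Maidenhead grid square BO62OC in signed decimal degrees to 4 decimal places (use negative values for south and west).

52.1042, -146.7917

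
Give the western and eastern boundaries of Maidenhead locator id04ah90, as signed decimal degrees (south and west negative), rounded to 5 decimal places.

-19.92500, -19.91667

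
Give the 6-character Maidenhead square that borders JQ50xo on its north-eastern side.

Longitude subsquare x = 23; +1 → 24, wraps to 0 = a, carry into square.
Longitude square 5; +1 → 6.
Latitude subsquare o = 14; +1 → 15 = p.

JQ60ap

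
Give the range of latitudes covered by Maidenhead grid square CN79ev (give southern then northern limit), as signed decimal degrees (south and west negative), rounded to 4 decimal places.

49.8750, 49.9167

Field C=2, N=13: +2·20° lon, +13·10° lat → SW at lon -140°, lat 40°.
Square 7, 9: +7·2° lon, +9·1° lat → SW at lon -126°, lat 49°.
Subsquare e=4, v=21: +4·0.0833333° lon, +21·0.0416667° lat → SW at lon -125.667°, lat 49.875°.
Cell spans 0.0833333° lon × 0.0416667° lat.
south 49.8750, north 49.9167.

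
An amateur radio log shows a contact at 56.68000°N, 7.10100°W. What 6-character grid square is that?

IO66kq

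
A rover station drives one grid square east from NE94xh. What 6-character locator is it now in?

OE04ah

Longitude subsquare x = 23; +1 → 24, wraps to 0 = a, carry into square.
Longitude square 9; +1 → 10, wraps to 0, carry into field.
Longitude field N = 13; +1 → 14 = O.
The latitude characters are unchanged.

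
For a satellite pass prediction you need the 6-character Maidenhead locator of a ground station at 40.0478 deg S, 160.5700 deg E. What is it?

RE09gw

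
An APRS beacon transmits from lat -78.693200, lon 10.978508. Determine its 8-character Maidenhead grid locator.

JB51lh73

Shift to the Maidenhead origin (180°W, 90°S): lon 190.97851, lat 11.30680.
Field (20°×10°, letters A–R): 190.97851/20 → 9 → J, 11.30680/10 → 1 → B; chars JB.
Square (2°×1°, digits 0–9): 10.97851/2 → 5, 1.30680/1 → 1; chars 51.
Subsquare (5′×2.5′, letters a–x): 0.97851/0.0833333 → 11 → l, 0.30680/0.0416667 → 7 → h; chars lh.
Extended square (30″×15″, digits 0–9): 0.06184/0.00833333 → 7, 0.01513/0.00416667 → 3; chars 73.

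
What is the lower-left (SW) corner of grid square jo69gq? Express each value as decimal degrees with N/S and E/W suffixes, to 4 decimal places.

59.6667° N, 12.5000° E

Field J=9, O=14: +9·20° lon, +14·10° lat → SW at lon 0°, lat 50°.
Square 6, 9: +6·2° lon, +9·1° lat → SW at lon 12°, lat 59°.
Subsquare g=6, q=16: +6·0.0833333° lon, +16·0.0416667° lat → SW at lon 12.5°, lat 59.6667°.
latitude 59.6667° N, longitude 12.5000° E.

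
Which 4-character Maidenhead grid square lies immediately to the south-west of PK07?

Longitude square 0; −1 → -1, wraps to 9, carry into field.
Longitude field P = 15; −1 → 14 = O.
Latitude square 7; −1 → 6.

OK96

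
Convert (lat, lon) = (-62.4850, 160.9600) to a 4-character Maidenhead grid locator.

RC07

Offset from 180°W / 90°S: lon 340.96°, lat 27.52°.
Field: lon ⌊340.96/20⌋ = 17 → R; lat ⌊27.52/10⌋ = 2 → C.
Square: lon ⌊0.96/2⌋ = 0; lat ⌊7.52/1⌋ = 7.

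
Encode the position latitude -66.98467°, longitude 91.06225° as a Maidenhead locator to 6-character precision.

Add 180° to longitude and 90° to latitude: 271.0623, 23.0153.
Field: 271.0623/20 → 13 → N, 23.0153/10 → 2 → C; chars NC.
Square: 11.0623/2 → 5, 3.0153/1 → 3; chars 53.
Subsquare: 1.0623/0.0833333 → 12 → m, 0.0153/0.0416667 → 0 → a; chars ma.

NC53ma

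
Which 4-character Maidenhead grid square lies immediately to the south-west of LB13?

LB02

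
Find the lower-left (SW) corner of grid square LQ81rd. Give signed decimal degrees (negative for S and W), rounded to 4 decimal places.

Field L=11, Q=16: +11·20° lon, +16·10° lat → SW at lon 40°, lat 70°.
Square 8, 1: +8·2° lon, +1·1° lat → SW at lon 56°, lat 71°.
Subsquare r=17, d=3: +17·0.0833333° lon, +3·0.0416667° lat → SW at lon 57.4167°, lat 71.125°.
latitude 71.1250, longitude 57.4167.

71.1250, 57.4167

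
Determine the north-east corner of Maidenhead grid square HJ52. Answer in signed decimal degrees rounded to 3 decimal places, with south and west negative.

Field H=7, J=9: +7·20° lon, +9·10° lat → SW at lon -40°, lat 0°.
Square 5, 2: +5·2° lon, +2·1° lat → SW at lon -30°, lat 2°.
Cell spans 2° lon × 1° lat. NE corner is SW corner plus one full cell.
latitude 3.000, longitude -28.000.

3.000, -28.000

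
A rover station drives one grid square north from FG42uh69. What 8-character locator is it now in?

FG42ui60

Latitude extended square 9; +1 → 10, wraps to 0, carry into subsquare.
Latitude subsquare h = 7; +1 → 8 = i.
The longitude characters are unchanged.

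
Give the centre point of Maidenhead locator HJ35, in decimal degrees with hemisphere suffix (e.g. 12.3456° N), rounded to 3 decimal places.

Field H=7, J=9: +7·20° lon, +9·10° lat → SW at lon -40°, lat 0°.
Square 3, 5: +3·2° lon, +5·1° lat → SW at lon -34°, lat 5°.
Cell spans 2° lon × 1° lat. Centre is SW corner plus half of each.
latitude 5.500° N, longitude 33.000° W.

5.500° N, 33.000° W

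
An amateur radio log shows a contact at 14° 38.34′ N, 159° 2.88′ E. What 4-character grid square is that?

QK94

Shift to the Maidenhead origin (180°W, 90°S): lon 339.05, lat 104.64.
Field: lon ⌊339.05/20⌋ = 16 → Q; lat ⌊104.64/10⌋ = 10 → K.
Square: lon ⌊19.05/2⌋ = 9; lat ⌊4.64/1⌋ = 4.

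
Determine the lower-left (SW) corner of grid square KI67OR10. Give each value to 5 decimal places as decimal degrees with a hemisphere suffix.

2.29167° S, 33.17500° E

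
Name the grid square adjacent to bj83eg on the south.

Latitude subsquare g = 6; −1 → 5 = f.
The longitude characters are unchanged.

BJ83ef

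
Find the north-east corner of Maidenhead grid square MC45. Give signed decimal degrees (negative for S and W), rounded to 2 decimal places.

-64.00, 70.00

Field M=12, C=2: +12·20° lon, +2·10° lat → SW at lon 60°, lat -70°.
Square 4, 5: +4·2° lon, +5·1° lat → SW at lon 68°, lat -65°.
Cell spans 2° lon × 1° lat. NE corner is SW corner plus one full cell.
latitude -64.00, longitude 70.00.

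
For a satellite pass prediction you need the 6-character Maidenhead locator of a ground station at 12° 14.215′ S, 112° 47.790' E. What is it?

OH67js

Offset from 180°W / 90°S: lon 292.7965°, lat 77.7631°.
Field: 292.7965/20 → 14 → O, 77.7631/10 → 7 → H; chars OH.
Square: 12.7965/2 → 6, 7.7631/1 → 7; chars 67.
Subsquare: 0.7965/0.0833333 → 9 → j, 0.7631/0.0416667 → 18 → s; chars js.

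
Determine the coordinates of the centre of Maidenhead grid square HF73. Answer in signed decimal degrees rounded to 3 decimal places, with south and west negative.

Field H=7, F=5: +7·20° lon, +5·10° lat → SW at lon -40°, lat -40°.
Square 7, 3: +7·2° lon, +3·1° lat → SW at lon -26°, lat -37°.
Cell spans 2° lon × 1° lat. Centre is SW corner plus half of each.
latitude -36.500, longitude -25.000.

-36.500, -25.000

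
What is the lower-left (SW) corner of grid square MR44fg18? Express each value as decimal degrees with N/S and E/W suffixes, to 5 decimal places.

84.28333° N, 68.42500° E

Field M=12, R=17: +12·20° lon, +17·10° lat → SW at lon 60°, lat 80°.
Square 4, 4: +4·2° lon, +4·1° lat → SW at lon 68°, lat 84°.
Subsquare f=5, g=6: +5·0.0833333° lon, +6·0.0416667° lat → SW at lon 68.4167°, lat 84.25°.
Extended square 1, 8: +1·0.00833333° lon, +8·0.00416667° lat → SW at lon 68.425°, lat 84.2833°.
latitude 84.28333° N, longitude 68.42500° E.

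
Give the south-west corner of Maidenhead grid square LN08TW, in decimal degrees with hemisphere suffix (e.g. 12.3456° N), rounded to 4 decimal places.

Field L=11, N=13: +11·20° lon, +13·10° lat → SW at lon 40°, lat 40°.
Square 0, 8: +0·2° lon, +8·1° lat → SW at lon 40°, lat 48°.
Subsquare t=19, w=22: +19·0.0833333° lon, +22·0.0416667° lat → SW at lon 41.5833°, lat 48.9167°.
latitude 48.9167° N, longitude 41.5833° E.

48.9167° N, 41.5833° E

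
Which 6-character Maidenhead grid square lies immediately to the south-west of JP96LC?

Longitude subsquare l = 11; −1 → 10 = k.
Latitude subsquare c = 2; −1 → 1 = b.

JP96kb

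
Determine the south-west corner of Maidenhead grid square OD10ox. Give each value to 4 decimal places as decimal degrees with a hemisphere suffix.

Field O=14, D=3: +14·20° lon, +3·10° lat → SW at lon 100°, lat -60°.
Square 1, 0: +1·2° lon, +0·1° lat → SW at lon 102°, lat -60°.
Subsquare o=14, x=23: +14·0.0833333° lon, +23·0.0416667° lat → SW at lon 103.167°, lat -59.0417°.
latitude 59.0417° S, longitude 103.1667° E.

59.0417° S, 103.1667° E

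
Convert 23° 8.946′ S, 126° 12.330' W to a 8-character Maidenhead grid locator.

CG66vu54

Offset from 180°W / 90°S: lon 53.79450°, lat 66.85090°.
Field: 53.79450/20 → 2 → C, 66.85090/10 → 6 → G; chars CG.
Square: 13.79450/2 → 6, 6.85090/1 → 6; chars 66.
Subsquare: 1.79450/0.0833333 → 21 → v, 0.85090/0.0416667 → 20 → u; chars vu.
Extended square: 0.04450/0.00833333 → 5, 0.01757/0.00416667 → 4; chars 54.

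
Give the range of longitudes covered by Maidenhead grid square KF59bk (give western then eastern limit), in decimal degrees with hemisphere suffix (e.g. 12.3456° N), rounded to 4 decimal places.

Field K=10, F=5: +10·20° lon, +5·10° lat → SW at lon 20°, lat -40°.
Square 5, 9: +5·2° lon, +9·1° lat → SW at lon 30°, lat -31°.
Subsquare b=1, k=10: +1·0.0833333° lon, +10·0.0416667° lat → SW at lon 30.0833°, lat -30.5833°.
Cell spans 0.0833333° lon × 0.0416667° lat.
west 30.0833° E, east 30.1667° E.

30.0833° E, 30.1667° E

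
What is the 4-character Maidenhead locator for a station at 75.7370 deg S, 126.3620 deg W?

Add 180° to longitude and 90° to latitude: 53.64, 14.26.
Field: lon ⌊53.64/20⌋ = 2 → C; lat ⌊14.26/10⌋ = 1 → B.
Square: lon ⌊13.64/2⌋ = 6; lat ⌊4.26/1⌋ = 4.

CB64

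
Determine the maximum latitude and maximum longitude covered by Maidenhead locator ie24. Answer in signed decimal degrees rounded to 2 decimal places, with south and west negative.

-45.00, -14.00

Field I=8, E=4: +8·20° lon, +4·10° lat → SW at lon -20°, lat -50°.
Square 2, 4: +2·2° lon, +4·1° lat → SW at lon -16°, lat -46°.
Cell spans 2° lon × 1° lat. NE corner is SW corner plus one full cell.
latitude -45.00, longitude -14.00.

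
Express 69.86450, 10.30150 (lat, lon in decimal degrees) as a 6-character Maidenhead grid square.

Offset from 180°W / 90°S: lon 190.3015°, lat 159.8645°.
Field: lon ⌊190.3015/20⌋ = 9 → J; lat ⌊159.8645/10⌋ = 15 → P.
Square: lon ⌊10.3015/2⌋ = 5; lat ⌊9.8645/1⌋ = 9.
Subsquare: lon ⌊0.3015/0.0833333⌋ = 3 → d; lat ⌊0.8645/0.0416667⌋ = 20 → u.

JP59du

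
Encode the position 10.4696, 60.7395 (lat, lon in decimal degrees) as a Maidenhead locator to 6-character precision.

Add 180° to longitude and 90° to latitude: 240.7395, 100.4696.
Field (20°×10°, letters A–R): 240.7395/20 → 12 → M, 100.4696/10 → 10 → K; chars MK.
Square (2°×1°, digits 0–9): 0.7395/2 → 0, 0.4696/1 → 0; chars 00.
Subsquare (5′×2.5′, letters a–x): 0.7395/0.0833333 → 8 → i, 0.4696/0.0416667 → 11 → l; chars il.

MK00il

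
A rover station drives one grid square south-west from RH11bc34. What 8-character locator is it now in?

Longitude extended square 3; −1 → 2.
Latitude extended square 4; −1 → 3.

RH11bc23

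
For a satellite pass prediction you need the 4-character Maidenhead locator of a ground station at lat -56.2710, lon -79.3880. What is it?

FD03

Shift to the Maidenhead origin (180°W, 90°S): lon 100.61, lat 33.73.
Field: 100.61/20 → 5 → F, 33.73/10 → 3 → D; chars FD.
Square: 0.61/2 → 0, 3.73/1 → 3; chars 03.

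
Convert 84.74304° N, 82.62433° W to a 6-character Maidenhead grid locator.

Add 180° to longitude and 90° to latitude: 97.3757, 174.7430.
Field: lon ⌊97.3757/20⌋ = 4 → E; lat ⌊174.7430/10⌋ = 17 → R.
Square: lon ⌊17.3757/2⌋ = 8; lat ⌊4.7430/1⌋ = 4.
Subsquare: lon ⌊1.3757/0.0833333⌋ = 16 → q; lat ⌊0.7430/0.0416667⌋ = 17 → r.

ER84qr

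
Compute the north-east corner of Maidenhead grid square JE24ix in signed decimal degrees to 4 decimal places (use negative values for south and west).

-45.0000, 4.7500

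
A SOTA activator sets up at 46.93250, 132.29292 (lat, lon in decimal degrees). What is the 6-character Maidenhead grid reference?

PN66dw

Shift to the Maidenhead origin (180°W, 90°S): lon 312.2929, lat 136.9325.
Field (20°×10°, letters A–R): 312.2929/20 → 15 → P, 136.9325/10 → 13 → N; chars PN.
Square (2°×1°, digits 0–9): 12.2929/2 → 6, 6.9325/1 → 6; chars 66.
Subsquare (5′×2.5′, letters a–x): 0.2929/0.0833333 → 3 → d, 0.9325/0.0416667 → 22 → w; chars dw.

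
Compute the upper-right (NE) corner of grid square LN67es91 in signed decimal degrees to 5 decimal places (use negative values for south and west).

47.75833, 52.41667

Field L=11, N=13: +11·20° lon, +13·10° lat → SW at lon 40°, lat 40°.
Square 6, 7: +6·2° lon, +7·1° lat → SW at lon 52°, lat 47°.
Subsquare e=4, s=18: +4·0.0833333° lon, +18·0.0416667° lat → SW at lon 52.3333°, lat 47.75°.
Extended square 9, 1: +9·0.00833333° lon, +1·0.00416667° lat → SW at lon 52.4083°, lat 47.7542°.
Cell spans 0.00833333° lon × 0.00416667° lat. NE corner is SW corner plus one full cell.
latitude 47.75833, longitude 52.41667.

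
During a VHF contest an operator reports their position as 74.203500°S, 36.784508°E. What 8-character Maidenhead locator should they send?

KB85jt41

Offset from 180°W / 90°S: lon 216.78451°, lat 15.79650°.
Field: lon ⌊216.78451/20⌋ = 10 → K; lat ⌊15.79650/10⌋ = 1 → B.
Square: lon ⌊16.78451/2⌋ = 8; lat ⌊5.79650/1⌋ = 5.
Subsquare: lon ⌊0.78451/0.0833333⌋ = 9 → j; lat ⌊0.79650/0.0416667⌋ = 19 → t.
Extended square: lon ⌊0.03451/0.00833333⌋ = 4; lat ⌊0.00483/0.00416667⌋ = 1.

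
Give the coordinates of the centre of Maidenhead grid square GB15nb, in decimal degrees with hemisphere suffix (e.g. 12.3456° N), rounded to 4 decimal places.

74.9375° S, 56.8750° W

Field G=6, B=1: +6·20° lon, +1·10° lat → SW at lon -60°, lat -80°.
Square 1, 5: +1·2° lon, +5·1° lat → SW at lon -58°, lat -75°.
Subsquare n=13, b=1: +13·0.0833333° lon, +1·0.0416667° lat → SW at lon -56.9167°, lat -74.9583°.
Cell spans 0.0833333° lon × 0.0416667° lat. Centre is SW corner plus half of each.
latitude 74.9375° S, longitude 56.8750° W.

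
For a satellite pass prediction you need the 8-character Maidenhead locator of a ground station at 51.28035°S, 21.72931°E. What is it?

KD08ur72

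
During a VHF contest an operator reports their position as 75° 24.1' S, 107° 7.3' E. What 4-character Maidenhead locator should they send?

OB34

Shift to the Maidenhead origin (180°W, 90°S): lon 287.12, lat 14.60.
Field: lon ⌊287.12/20⌋ = 14 → O; lat ⌊14.60/10⌋ = 1 → B.
Square: lon ⌊7.12/2⌋ = 3; lat ⌊4.60/1⌋ = 4.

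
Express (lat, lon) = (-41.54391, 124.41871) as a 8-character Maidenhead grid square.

Shift to the Maidenhead origin (180°W, 90°S): lon 304.41871, lat 48.45609.
Field: 304.41871/20 → 15 → P, 48.45609/10 → 4 → E; chars PE.
Square: 4.41871/2 → 2, 8.45609/1 → 8; chars 28.
Subsquare: 0.41871/0.0833333 → 5 → f, 0.45609/0.0416667 → 10 → k; chars fk.
Extended square: 0.00204/0.00833333 → 0, 0.03942/0.00416667 → 9; chars 09.

PE28fk09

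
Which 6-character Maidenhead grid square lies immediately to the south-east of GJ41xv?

GJ51au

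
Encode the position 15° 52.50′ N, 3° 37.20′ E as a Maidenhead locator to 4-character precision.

Add 180° to longitude and 90° to latitude: 183.62, 105.88.
Field: lon ⌊183.62/20⌋ = 9 → J; lat ⌊105.88/10⌋ = 10 → K.
Square: lon ⌊3.62/2⌋ = 1; lat ⌊5.88/1⌋ = 5.

JK15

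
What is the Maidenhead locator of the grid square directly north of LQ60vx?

LQ61va

Latitude subsquare x = 23; +1 → 24, wraps to 0 = a, carry into square.
Latitude square 0; +1 → 1.
The longitude characters are unchanged.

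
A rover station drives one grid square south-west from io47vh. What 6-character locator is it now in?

Longitude subsquare v = 21; −1 → 20 = u.
Latitude subsquare h = 7; −1 → 6 = g.

IO47ug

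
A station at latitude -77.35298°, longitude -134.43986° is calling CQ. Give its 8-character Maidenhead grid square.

CB22sp75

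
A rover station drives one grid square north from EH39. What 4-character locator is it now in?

Latitude square 9; +1 → 10, wraps to 0, carry into field.
Latitude field H = 7; +1 → 8 = I.
The longitude characters are unchanged.

EI30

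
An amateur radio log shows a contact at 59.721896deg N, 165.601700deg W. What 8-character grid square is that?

Shift to the Maidenhead origin (180°W, 90°S): lon 14.39830, lat 149.72190.
Field: lon ⌊14.39830/20⌋ = 0 → A; lat ⌊149.72190/10⌋ = 14 → O.
Square: lon ⌊14.39830/2⌋ = 7; lat ⌊9.72190/1⌋ = 9.
Subsquare: lon ⌊0.39830/0.0833333⌋ = 4 → e; lat ⌊0.72190/0.0416667⌋ = 17 → r.
Extended square: lon ⌊0.06497/0.00833333⌋ = 7; lat ⌊0.01356/0.00416667⌋ = 3.

AO79er73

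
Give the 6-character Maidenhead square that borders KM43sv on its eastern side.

KM43tv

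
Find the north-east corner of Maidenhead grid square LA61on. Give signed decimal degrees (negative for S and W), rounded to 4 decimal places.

-88.4167, 53.2500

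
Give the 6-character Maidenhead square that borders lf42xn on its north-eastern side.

Longitude subsquare x = 23; +1 → 24, wraps to 0 = a, carry into square.
Longitude square 4; +1 → 5.
Latitude subsquare n = 13; +1 → 14 = o.

LF52ao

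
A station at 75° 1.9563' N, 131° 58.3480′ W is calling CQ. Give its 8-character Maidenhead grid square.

CQ45aa37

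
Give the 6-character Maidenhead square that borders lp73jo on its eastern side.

Longitude subsquare j = 9; +1 → 10 = k.
The latitude characters are unchanged.

LP73ko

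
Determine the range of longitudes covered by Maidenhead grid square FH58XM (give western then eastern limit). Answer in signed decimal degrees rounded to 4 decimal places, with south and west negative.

Field F=5, H=7: +5·20° lon, +7·10° lat → SW at lon -80°, lat -20°.
Square 5, 8: +5·2° lon, +8·1° lat → SW at lon -70°, lat -12°.
Subsquare x=23, m=12: +23·0.0833333° lon, +12·0.0416667° lat → SW at lon -68.0833°, lat -11.5°.
Cell spans 0.0833333° lon × 0.0416667° lat.
west -68.0833, east -68.0000.

-68.0833, -68.0000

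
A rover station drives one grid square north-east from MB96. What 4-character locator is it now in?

Longitude square 9; +1 → 10, wraps to 0, carry into field.
Longitude field M = 12; +1 → 13 = N.
Latitude square 6; +1 → 7.

NB07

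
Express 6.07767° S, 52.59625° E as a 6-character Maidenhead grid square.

LI63hw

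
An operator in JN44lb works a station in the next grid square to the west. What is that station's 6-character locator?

Longitude subsquare l = 11; −1 → 10 = k.
The latitude characters are unchanged.

JN44kb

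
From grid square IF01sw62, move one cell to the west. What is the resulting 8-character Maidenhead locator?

Longitude extended square 6; −1 → 5.
The latitude characters are unchanged.

IF01sw52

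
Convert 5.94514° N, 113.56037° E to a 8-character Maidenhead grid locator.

OJ65sw76

Shift to the Maidenhead origin (180°W, 90°S): lon 293.56037, lat 95.94514.
Field: 293.56037/20 → 14 → O, 95.94514/10 → 9 → J; chars OJ.
Square: 13.56037/2 → 6, 5.94514/1 → 5; chars 65.
Subsquare: 1.56037/0.0833333 → 18 → s, 0.94514/0.0416667 → 22 → w; chars sw.
Extended square: 0.06037/0.00833333 → 7, 0.02847/0.00416667 → 6; chars 76.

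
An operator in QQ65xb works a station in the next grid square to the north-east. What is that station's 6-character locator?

QQ75ac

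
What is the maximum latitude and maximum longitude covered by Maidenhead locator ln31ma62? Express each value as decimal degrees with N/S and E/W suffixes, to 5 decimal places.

41.01250° N, 47.05833° E

Field L=11, N=13: +11·20° lon, +13·10° lat → SW at lon 40°, lat 40°.
Square 3, 1: +3·2° lon, +1·1° lat → SW at lon 46°, lat 41°.
Subsquare m=12, a=0: +12·0.0833333° lon, +0·0.0416667° lat → SW at lon 47°, lat 41°.
Extended square 6, 2: +6·0.00833333° lon, +2·0.00416667° lat → SW at lon 47.05°, lat 41.0083°.
Cell spans 0.00833333° lon × 0.00416667° lat. NE corner is SW corner plus one full cell.
latitude 41.01250° N, longitude 47.05833° E.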